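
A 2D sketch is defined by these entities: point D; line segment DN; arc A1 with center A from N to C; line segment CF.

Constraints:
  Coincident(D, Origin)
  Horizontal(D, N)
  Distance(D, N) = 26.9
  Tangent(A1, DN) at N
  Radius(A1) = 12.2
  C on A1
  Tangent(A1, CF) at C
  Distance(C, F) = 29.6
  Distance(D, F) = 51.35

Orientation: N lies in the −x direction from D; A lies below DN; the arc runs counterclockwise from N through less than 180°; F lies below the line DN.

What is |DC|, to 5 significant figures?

41.737

Checks: D = (0.00, 0.00) ✓; |AC| = 12.20 ✓; ∠(AC, CF) = 90.00° ✓; |CF| = 29.60 ✓; |DF| = 51.35 ✓.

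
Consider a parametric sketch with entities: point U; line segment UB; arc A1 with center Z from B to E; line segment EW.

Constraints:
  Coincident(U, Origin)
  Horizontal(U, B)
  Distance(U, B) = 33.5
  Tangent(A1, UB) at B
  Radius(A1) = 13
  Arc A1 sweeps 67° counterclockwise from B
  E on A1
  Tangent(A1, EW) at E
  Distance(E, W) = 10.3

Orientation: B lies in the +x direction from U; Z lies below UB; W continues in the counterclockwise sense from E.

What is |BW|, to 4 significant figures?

23.63

U is at the origin; UB is horizontal with |UB| = 33.5 and B on the +x side, so B = (33.50, 0.000). Tangency of A1 to UB means the radius ZB is perpendicular to UB, so Z = B + (0, -13) = (33.50, -13.00). On A1, B sits at bearing 90° from Z; a 67° counterclockwise sweep puts E at bearing 157°, so E = Z + 13.0·(cos 157°, sin 157°) = (21.53, -7.920). Tangency of A1 to EW means the radius ZE is perpendicular to EW, so EW runs along (−sin 157°, cos 157°); with |EW| = 10.3, W = (17.51, -17.40). Then |BW| = |W − B| = 23.63.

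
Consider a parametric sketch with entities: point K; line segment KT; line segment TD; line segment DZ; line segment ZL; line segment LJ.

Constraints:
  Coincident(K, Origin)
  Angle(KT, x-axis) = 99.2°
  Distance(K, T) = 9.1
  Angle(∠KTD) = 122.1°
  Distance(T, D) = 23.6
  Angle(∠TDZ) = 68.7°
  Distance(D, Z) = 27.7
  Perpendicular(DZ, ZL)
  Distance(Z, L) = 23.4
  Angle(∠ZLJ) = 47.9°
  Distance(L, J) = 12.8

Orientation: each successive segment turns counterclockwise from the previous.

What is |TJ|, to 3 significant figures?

12.0

K is at the origin; KT runs at 99.2° with length 9.1, so T = (-1.45, 8.98). ∠KTD = 122.1° gives TD at 157° from the x-axis; with |TD| = 23.6, D = (-23.2, 18.2). ∠TDZ = 68.7° gives DZ at -91.6° from the x-axis; with |DZ| = 27.7, Z = (-24.0, -9.52). DZ ⟂ ZL, so ZL runs at -1.60°; with |ZL| = 23.4, L = (-0.577, -10.2). ∠ZLJ = 47.9° gives LJ at 130° from the x-axis; with |LJ| = 12.8, J = (-8.89, -0.443). Then |TJ| = |J − T| = 12.0.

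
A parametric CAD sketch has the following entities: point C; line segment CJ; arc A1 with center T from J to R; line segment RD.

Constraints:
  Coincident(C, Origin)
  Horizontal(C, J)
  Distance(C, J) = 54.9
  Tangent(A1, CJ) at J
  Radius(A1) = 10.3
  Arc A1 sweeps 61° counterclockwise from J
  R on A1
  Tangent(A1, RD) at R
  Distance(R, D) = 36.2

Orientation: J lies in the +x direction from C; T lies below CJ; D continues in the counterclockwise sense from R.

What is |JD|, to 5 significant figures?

45.519

C is at the origin; C and J share the same y with |CJ| = 54.9 and J on the +x side, so J = (54.900, 0.0000). The tangent condition forces TJ to be normal to CJ, so T = J + (0, -10.3) = (54.900, -10.300). On A1, J sits at bearing 90° from T; a 61° counterclockwise sweep puts R at bearing 151°, so R = T + 10.3·(cos 151°, sin 151°) = (45.891, -5.3065). The tangent condition forces TR to be normal to RD, so RD runs along (−sin 151°, cos 151°); with |RD| = 36.2, D = (28.341, -36.968). Then |JD| = |D − J| = 45.519.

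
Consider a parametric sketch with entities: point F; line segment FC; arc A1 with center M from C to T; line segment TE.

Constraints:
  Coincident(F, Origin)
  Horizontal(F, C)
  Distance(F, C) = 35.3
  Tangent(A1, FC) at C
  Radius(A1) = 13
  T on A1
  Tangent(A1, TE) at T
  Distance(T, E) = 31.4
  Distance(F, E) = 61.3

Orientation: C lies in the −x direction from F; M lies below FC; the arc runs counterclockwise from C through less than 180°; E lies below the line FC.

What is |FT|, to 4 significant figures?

50.58

Checks: ∠(MC, CF) = 90.00° ✓; |MT| = 13.00 ✓; ∠(MT, TE) = 90.00° ✓; |TE| = 31.40 ✓; |FE| = 61.30 ✓.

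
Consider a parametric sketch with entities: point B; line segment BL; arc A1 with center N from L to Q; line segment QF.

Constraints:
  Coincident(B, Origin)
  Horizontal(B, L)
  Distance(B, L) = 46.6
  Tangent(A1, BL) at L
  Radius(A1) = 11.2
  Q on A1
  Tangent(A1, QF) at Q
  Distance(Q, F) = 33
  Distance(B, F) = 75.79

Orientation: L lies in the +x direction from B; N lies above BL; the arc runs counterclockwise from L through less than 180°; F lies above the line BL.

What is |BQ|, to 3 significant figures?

58.4

Checks: |NQ| = 11.20 ✓; ∠(NQ, QF) = 90.00° ✓; |QF| = 33.00 ✓; |BF| = 75.79 ✓.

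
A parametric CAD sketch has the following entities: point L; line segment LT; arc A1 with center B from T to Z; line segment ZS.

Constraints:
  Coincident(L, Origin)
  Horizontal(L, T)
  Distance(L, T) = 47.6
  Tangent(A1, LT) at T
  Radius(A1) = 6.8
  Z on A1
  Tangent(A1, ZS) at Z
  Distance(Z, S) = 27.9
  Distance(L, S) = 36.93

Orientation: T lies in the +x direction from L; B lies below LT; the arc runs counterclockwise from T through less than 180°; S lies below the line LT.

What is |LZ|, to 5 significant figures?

42.092

L is at the origin; L and T share the same y with |LT| = 47.6 and T on the +x side, so T = (47.600, 0.0000). A1 meets LT tangentially, so BT is at right angles to LT, so B = T + (0, -6.8) = (47.600, -6.8000). Since BZ ⟂ ZS (tangency), |BS| = √(6.8² + 27.9²) = 28.717 regardless of where Z sits on A1. So S lies on both circle(L, 36.93) and circle(B, 28.717); the below-LT intersection is S = (26.236, -25.990). Z is the foot of the tangent from S: Z = (41.987, -2.9611).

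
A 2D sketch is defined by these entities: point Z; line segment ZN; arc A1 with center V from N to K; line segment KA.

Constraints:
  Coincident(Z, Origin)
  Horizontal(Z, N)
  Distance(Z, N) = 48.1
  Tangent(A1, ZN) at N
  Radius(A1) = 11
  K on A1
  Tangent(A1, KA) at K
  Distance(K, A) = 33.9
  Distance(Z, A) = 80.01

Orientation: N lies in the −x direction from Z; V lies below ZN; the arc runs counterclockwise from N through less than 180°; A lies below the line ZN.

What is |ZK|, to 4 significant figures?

58.95

Checks: ∠(VN, NZ) = 90.00° ✓; |VN| = 11.00 ✓; |VK| = 11.00 ✓; ∠(VK, KA) = 90.00° ✓; |KA| = 33.90 ✓; |ZA| = 80.01 ✓.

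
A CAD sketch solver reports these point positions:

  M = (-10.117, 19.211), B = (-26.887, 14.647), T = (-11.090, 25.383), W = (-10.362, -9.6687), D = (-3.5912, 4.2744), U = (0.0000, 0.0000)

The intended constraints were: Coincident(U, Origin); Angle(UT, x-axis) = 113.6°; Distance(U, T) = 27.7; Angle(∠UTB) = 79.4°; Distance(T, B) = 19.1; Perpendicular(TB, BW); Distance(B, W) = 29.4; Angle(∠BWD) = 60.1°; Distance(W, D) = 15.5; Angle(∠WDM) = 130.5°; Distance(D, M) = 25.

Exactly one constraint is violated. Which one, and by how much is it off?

Distance(D, M) = 25 — off by 8.70.

U = (0.00, 0.00) ✓; UT at 113.6° ✓; |UT| = 27.70 ✓; ∠UTB = 79.40° ✓; |TB| = 19.10 ✓; ∠(TB, BW) = 90.00° ✓; |BW| = 29.40 ✓; ∠BWD = 60.10° ✓; |WD| = 15.50 ✓; ∠WDM = 130.5° ✓; |DM| = 16.30 ✗.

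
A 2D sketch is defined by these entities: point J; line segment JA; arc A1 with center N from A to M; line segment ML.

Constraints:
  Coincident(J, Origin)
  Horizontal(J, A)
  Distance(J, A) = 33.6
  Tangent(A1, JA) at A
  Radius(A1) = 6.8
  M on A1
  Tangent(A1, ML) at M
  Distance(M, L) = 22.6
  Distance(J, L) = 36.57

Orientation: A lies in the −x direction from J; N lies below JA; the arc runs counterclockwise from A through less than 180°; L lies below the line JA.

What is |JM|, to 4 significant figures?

40.27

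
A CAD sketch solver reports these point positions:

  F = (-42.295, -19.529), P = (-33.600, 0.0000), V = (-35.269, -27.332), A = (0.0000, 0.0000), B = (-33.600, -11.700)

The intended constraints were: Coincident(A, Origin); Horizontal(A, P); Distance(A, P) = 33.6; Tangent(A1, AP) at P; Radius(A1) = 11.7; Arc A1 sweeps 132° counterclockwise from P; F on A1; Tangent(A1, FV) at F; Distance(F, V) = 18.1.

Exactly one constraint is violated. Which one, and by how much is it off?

Distance(F, V) = 18.1 — off by 7.60.

A = (0.00, 0.00) ✓; A.y = 0.00, P.y = 0.00 ✓; |AP| = 33.60 ✓; ∠(BP, PA) = 90.00° ✓; |BP| = 11.70 ✓; bearing(B→F) − bearing(B→P) = 132.0° ✓; |BF| = 11.70 ✓; ∠(BF, FV) = 90.00° ✓; |FV| = 10.50 ✗.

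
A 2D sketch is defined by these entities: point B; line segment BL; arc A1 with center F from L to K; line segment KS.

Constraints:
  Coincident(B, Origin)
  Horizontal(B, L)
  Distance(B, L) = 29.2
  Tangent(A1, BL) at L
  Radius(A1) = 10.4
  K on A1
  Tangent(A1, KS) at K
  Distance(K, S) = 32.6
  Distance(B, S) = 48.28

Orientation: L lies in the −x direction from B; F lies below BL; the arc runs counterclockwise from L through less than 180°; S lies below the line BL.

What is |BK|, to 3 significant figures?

41.2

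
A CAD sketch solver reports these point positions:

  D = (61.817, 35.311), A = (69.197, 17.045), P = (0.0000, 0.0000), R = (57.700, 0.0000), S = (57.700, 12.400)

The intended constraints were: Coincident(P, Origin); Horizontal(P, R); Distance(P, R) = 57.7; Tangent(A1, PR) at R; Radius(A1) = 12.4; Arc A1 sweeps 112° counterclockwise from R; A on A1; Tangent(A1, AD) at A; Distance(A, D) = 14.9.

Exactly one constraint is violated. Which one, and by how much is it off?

Distance(A, D) = 14.9 — off by 4.80.

P = (0.00, 0.00) ✓; P.y = 0.00, R.y = 0.00 ✓; |PR| = 57.70 ✓; ∠(SR, RP) = 90.00° ✓; |SR| = 12.40 ✓; bearing(S→A) − bearing(S→R) = 112.0° ✓; |SA| = 12.40 ✓; ∠(SA, AD) = 90.00° ✓; |AD| = 19.70 ✗.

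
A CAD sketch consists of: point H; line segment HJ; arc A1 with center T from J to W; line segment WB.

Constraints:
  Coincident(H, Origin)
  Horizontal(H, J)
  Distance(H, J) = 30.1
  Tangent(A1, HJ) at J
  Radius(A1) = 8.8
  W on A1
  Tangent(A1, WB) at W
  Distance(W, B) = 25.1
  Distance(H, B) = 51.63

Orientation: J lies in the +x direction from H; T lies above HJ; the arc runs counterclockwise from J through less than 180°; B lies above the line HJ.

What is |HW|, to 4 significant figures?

39.88

H is at the origin; H and J share the same y with |HJ| = 30.1 and J on the +x side, so J = (30.10, 0.000). Since A1 is tangent to HJ there, TJ ⟂ HJ, so T = J + (0, 8.8) = (30.10, 8.800). Since TW ⟂ WB (tangency), |TB| = √(8.8² + 25.1²) = 26.60 regardless of where W sits on A1. So B lies on both circle(H, 51.63) and circle(T, 26.60); the above-HJ intersection is B = (38.96, 33.88). W is the foot of the tangent from B: W = (38.90, 8.779).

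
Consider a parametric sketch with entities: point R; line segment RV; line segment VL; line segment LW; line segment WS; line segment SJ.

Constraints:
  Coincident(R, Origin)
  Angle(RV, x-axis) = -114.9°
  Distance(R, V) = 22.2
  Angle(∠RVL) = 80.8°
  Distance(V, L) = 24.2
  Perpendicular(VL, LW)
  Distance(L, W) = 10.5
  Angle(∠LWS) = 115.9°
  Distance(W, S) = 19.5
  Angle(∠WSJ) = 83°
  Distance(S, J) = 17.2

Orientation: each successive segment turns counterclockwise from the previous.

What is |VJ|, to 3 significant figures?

2.95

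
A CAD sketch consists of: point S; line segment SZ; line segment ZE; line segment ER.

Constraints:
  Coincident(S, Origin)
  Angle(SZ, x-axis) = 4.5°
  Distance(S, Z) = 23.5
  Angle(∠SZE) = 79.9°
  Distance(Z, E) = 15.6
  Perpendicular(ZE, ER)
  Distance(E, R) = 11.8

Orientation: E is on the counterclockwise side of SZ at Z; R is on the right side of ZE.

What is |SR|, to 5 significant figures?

36.773

S is at the origin; SZ runs at 4.5° with length 23.5, so Z = 23.5·(cos 4.5°, sin 4.5°) = (23.428, 1.8438). ∠SZE = 79.9°, so ZE runs at 4.5° + (180° − 79.9°) = 104.60° from the x-axis; with |ZE| = 15.6, E = Z + 15.6·(cos 104.60°, sin 104.60°) = (19.495, 16.940). ZE is perpendicular to ER; with |ER| = 11.8 on the right of ZE, R = E + 11.8·(0.96771, 0.25207) = (30.914, 19.914). Then |SR| = |R − S| = 36.773.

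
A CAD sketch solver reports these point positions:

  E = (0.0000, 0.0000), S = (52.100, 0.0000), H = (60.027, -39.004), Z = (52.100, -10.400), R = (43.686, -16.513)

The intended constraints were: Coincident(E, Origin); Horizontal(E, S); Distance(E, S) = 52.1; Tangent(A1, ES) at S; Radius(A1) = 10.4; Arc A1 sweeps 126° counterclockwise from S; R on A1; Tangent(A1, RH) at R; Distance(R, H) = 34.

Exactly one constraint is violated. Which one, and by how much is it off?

Distance(R, H) = 34 — off by 6.20.

E = (0.00, 0.00) ✓; E.y = 0.00, S.y = 0.00 ✓; |ES| = 52.10 ✓; ∠(ZS, SE) = 90.00° ✓; |ZS| = 10.40 ✓; bearing(Z→R) − bearing(Z→S) = 126.0° ✓; |ZR| = 10.40 ✓; ∠(ZR, RH) = 90.00° ✓; |RH| = 27.80 ✗.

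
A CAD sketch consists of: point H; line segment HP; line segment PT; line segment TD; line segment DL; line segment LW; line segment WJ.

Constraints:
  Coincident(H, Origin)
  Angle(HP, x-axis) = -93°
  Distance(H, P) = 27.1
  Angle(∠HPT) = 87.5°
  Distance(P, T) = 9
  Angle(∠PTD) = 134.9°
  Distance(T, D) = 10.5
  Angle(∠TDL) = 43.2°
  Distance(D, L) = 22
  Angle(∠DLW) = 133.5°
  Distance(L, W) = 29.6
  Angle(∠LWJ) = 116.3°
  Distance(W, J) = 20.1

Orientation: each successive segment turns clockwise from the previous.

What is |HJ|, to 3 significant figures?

64.0

∠DLW = 133.5° gives LW at -53.9° from the x-axis; with |LW| = 29.6, W = (22.2, -44.8). ∠LWJ = 116.3° gives WJ at -118° from the x-axis; with |WJ| = 20.1, J = (12.9, -62.6). Then |HJ| = |J − H| = 64.0.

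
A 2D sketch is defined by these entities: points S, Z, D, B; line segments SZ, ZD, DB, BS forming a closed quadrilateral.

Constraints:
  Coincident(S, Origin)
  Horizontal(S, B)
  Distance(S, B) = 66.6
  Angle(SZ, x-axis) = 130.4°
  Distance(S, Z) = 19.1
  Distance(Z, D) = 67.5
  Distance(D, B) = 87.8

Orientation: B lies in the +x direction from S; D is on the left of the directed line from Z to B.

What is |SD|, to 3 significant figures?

76.6

S is at the origin; S and B share the same y with |SB| = 66.6 and B in +x, so B = (66.6, 0). SZ runs at 130.4° with |SZ| = 19.1, so Z = (-12.4, 14.5). D is determined by |ZD| = 67.5 and |DB| = 87.8 together: it lies at the intersection of circle(Z, 67.5) and circle(B, 87.8). With |ZB| = 80.3, the foot of the radical line on ZB is 20.5 from Z and the perpendicular offset is √(67.5² − 20.5²) = 64.3. Taking the left-of-ZB solution: D = (19.5, 74.1).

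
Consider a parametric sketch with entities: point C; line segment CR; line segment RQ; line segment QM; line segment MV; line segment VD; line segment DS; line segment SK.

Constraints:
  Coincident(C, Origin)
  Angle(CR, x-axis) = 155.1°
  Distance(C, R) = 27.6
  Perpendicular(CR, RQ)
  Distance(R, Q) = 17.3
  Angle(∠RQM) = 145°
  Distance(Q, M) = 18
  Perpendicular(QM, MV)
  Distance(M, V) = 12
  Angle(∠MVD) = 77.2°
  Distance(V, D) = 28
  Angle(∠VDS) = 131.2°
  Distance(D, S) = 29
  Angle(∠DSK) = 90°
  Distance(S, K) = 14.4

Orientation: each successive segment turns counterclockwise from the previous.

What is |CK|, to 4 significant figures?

60.32

C is at the origin; CR runs at 155.1° with length 27.6, so R = (-25.03, 11.62). CR ⟂ RQ, so RQ runs at -114.9°; with |RQ| = 17.3, Q = (-32.32, -4.071). ∠RQM = 145.0° gives QM at -79.90° from the x-axis; with |QM| = 18.0, M = (-29.16, -21.79). QM is perpendicular to MV, so MV runs at 10.10°; with |MV| = 12.0, V = (-17.35, -19.69). ∠MVD = 77.2° gives VD at 112.9° from the x-axis; with |VD| = 28.0, D = (-28.24, 6.105). ∠VDS = 131.2° gives DS at 161.7° from the x-axis; with |DS| = 29.0, S = (-55.78, 15.21). ∠DSK = 90.0° gives SK at -108.3° from the x-axis; with |SK| = 14.4, K = (-60.30, 1.539). Then |CK| = |K − C| = 60.32.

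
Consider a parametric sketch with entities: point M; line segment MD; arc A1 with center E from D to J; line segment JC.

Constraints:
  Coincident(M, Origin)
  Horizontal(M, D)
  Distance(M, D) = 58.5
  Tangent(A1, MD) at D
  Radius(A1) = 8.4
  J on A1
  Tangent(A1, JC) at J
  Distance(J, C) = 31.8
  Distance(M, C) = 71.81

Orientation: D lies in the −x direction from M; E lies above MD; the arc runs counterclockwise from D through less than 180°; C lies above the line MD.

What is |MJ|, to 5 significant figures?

51.500

M is at the origin; M and D share the same y with |MD| = 58.5 and D on the −x side, so D = (-58.500, 0.0000). Since A1 is tangent to MD there, ED ⟂ MD, so E = D + (0, 8.4) = (-58.500, 8.4000). Since EJ ⟂ JC (tangency), |EC| = √(8.4² + 31.8²) = 32.891 regardless of where J sits on A1. So C lies on both circle(M, 71.81) and circle(E, 32.891); the above-MD intersection is C = (-58.752, 41.290). J is the foot of the tangent from C: J = (-50.395, 10.608).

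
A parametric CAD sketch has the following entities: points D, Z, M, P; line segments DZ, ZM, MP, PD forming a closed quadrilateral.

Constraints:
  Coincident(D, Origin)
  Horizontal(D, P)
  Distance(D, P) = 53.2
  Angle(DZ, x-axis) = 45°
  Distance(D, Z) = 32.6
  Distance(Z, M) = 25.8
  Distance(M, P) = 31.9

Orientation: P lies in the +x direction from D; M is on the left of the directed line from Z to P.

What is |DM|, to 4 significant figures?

56.91

Checks: |ZM| = 25.80 ✓; |MP| = 31.90 ✓.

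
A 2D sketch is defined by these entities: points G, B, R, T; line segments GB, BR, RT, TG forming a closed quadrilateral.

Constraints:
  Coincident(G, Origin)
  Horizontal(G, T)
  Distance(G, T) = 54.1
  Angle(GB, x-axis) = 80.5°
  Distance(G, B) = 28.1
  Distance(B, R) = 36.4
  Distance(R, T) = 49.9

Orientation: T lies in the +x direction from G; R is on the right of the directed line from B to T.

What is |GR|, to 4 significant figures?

10.00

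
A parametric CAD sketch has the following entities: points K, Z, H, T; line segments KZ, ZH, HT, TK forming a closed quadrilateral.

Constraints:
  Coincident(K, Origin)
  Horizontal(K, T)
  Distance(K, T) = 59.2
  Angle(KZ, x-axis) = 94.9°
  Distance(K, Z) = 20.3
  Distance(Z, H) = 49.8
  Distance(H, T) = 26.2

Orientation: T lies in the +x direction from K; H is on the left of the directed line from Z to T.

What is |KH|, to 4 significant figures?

53.47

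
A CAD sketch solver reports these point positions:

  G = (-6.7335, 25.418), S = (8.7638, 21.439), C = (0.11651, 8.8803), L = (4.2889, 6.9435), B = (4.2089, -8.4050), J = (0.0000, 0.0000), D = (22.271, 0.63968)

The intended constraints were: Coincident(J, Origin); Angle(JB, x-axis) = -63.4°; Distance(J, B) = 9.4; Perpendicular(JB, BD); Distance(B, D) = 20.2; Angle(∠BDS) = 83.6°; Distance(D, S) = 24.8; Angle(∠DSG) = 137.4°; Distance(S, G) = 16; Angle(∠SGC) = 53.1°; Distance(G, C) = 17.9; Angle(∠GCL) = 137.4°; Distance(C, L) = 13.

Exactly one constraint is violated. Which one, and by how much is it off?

Distance(C, L) = 13 — off by 8.40.

J = (0.00, 0.00) ✓; JB at -63.40° ✓; |JB| = 9.400 ✓; ∠(JB, BD) = 90.00° ✓; |BD| = 20.20 ✓; ∠BDS = 83.60° ✓; |DS| = 24.80 ✓; ∠DSG = 137.4° ✓; |SG| = 16.00 ✓; ∠SGC = 53.10° ✓; |GC| = 17.90 ✓; ∠GCL = 137.4° ✓; |CL| = 4.600 ✗.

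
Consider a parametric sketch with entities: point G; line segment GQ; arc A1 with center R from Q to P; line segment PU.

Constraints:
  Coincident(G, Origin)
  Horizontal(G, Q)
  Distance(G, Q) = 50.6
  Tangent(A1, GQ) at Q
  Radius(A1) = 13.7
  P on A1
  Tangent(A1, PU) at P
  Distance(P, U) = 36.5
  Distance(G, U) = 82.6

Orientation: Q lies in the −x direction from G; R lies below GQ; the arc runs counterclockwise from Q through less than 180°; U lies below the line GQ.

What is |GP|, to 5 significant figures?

65.582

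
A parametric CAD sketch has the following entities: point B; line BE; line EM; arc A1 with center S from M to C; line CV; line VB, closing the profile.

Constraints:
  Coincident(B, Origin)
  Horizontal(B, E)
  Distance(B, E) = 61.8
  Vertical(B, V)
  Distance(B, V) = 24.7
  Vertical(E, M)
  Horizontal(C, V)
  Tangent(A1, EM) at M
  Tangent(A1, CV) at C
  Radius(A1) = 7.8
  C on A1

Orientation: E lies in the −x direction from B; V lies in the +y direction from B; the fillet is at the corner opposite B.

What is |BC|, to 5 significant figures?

59.381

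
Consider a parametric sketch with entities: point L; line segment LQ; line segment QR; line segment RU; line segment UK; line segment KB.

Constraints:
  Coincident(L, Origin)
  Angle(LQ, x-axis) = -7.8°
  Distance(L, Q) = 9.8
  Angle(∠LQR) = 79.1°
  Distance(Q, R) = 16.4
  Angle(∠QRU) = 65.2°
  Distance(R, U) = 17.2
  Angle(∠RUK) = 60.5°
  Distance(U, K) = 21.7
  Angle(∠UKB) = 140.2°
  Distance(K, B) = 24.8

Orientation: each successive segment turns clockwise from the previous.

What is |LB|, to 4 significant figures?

36.54

∠RUK = 60.5° gives UK at 17.00° from the x-axis; with |UK| = 21.7, K = (12.73, 1.320). ∠UKB = 140.2° gives KB at -22.80° from the x-axis; with |KB| = 24.8, B = (35.59, -8.290). Then |LB| = |B − L| = 36.54.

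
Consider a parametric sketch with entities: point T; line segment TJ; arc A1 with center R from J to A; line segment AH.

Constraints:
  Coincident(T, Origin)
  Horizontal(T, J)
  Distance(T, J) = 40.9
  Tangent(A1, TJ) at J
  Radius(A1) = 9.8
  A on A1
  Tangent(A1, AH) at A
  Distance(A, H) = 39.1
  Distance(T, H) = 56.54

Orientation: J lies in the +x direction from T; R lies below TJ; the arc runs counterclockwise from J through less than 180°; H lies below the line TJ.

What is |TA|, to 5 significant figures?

32.481

T is at the origin; T and J share the same y with |TJ| = 40.9 and J on the +x side, so J = (40.900, 0.0000). Since A1 is tangent to TJ there, RJ ⟂ TJ, so R = J + (0, -9.8) = (40.900, -9.8000). Since RA ⟂ AH (tangency), |RH| = √(9.8² + 39.1²) = 40.309 regardless of where A sits on A1. So H lies on both circle(T, 56.54) and circle(R, 40.309); the below-TJ intersection is H = (29.247, -48.388). A is the foot of the tangent from H: A = (31.111, -9.3326).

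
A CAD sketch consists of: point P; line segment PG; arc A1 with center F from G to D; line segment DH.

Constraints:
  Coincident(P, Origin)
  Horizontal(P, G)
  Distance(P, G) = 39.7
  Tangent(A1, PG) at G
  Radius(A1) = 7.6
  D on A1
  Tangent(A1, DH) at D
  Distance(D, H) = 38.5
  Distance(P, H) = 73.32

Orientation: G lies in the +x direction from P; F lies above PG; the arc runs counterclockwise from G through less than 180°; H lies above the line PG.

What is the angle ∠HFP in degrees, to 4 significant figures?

134.0°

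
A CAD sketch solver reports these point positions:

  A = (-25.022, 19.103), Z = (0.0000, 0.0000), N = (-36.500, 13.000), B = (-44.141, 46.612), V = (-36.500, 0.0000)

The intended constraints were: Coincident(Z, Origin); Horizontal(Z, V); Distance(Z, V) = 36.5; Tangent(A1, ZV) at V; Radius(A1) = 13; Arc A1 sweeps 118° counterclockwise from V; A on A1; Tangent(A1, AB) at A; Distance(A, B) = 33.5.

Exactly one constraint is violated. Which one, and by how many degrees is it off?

Tangent(A1, AB) at A — off by 6.80°.

Z = (0.00, 0.00) ✓; Z.y = 0.00, V.y = 0.00 ✓; |ZV| = 36.50 ✓; ∠(NV, VZ) = 90.00° ✓; |NV| = 13.00 ✓; bearing(N→A) − bearing(N→V) = 118.0° ✓; |NA| = 13.00 ✓; ∠(NA, AB) = 83.20° ✗; |AB| = 33.50 ✓.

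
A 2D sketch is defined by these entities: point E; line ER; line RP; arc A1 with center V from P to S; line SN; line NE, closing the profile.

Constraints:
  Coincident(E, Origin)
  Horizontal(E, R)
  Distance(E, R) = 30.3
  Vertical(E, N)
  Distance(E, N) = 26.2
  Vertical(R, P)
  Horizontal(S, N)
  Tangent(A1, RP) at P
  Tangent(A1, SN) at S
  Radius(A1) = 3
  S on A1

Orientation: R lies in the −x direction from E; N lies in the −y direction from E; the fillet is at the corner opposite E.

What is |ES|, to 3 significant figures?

37.8

E is at the origin; E and R share the same y with |ER| = 30.3 and R on the −x side, so R = (-30.3, 0.00). E and N share the same x with |EN| = 26.2 and N on the −y side, so N = (0.00, -26.2). The virtual corner opposite E is at (-30.3, -26.2). Since A1 is tangent to RP there, VP ⟂ RP and since A1 is tangent to SN there, VS ⟂ SN, with radius 3.0, so the center V sits 3.0 in from both sides at V = (-27.3, -23.2). That places the tangent points at P = (-30.3, -23.2) on RP and S = (-27.3, -26.2) on SN. Then |ES| = |S − E| = 37.8.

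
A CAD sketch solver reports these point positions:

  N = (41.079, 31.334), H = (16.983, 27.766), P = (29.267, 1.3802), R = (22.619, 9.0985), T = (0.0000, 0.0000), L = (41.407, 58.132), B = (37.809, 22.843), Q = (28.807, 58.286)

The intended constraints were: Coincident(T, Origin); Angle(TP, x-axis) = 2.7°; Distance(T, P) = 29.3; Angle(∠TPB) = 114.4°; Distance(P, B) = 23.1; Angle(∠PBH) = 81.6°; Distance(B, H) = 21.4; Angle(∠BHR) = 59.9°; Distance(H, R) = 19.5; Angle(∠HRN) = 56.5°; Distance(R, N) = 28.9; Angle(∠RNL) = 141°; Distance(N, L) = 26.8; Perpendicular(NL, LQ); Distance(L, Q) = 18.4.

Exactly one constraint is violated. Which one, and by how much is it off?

Distance(L, Q) = 18.4 — off by 5.80.

T = (0.00, 0.00) ✓; TP at 2.700° ✓; |TP| = 29.30 ✓; ∠TPB = 114.4° ✓; |PB| = 23.10 ✓; ∠PBH = 81.60° ✓; |BH| = 21.40 ✓; ∠BHR = 59.90° ✓; |HR| = 19.50 ✓; ∠HRN = 56.50° ✓; |RN| = 28.90 ✓; ∠RNL = 141.0° ✓; |NL| = 26.80 ✓; ∠(NL, LQ) = 90.00° ✓; |LQ| = 12.60 ✗.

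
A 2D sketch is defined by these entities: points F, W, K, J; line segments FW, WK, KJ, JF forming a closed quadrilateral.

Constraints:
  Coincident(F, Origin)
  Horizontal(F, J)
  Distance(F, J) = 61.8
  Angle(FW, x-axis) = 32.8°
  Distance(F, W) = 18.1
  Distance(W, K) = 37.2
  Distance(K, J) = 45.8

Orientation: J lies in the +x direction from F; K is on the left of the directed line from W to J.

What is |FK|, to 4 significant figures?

54.61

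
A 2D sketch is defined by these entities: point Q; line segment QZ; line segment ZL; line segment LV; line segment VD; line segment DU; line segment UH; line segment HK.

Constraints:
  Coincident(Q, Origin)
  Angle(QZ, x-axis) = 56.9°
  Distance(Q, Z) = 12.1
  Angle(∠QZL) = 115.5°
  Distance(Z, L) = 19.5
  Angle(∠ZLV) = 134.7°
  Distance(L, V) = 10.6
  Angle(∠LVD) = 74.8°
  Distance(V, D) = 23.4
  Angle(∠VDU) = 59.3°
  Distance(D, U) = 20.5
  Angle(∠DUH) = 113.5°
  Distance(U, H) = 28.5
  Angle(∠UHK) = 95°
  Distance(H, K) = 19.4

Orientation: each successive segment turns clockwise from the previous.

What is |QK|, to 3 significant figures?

47.9

Q is at the origin; QZ runs at 56.9° with length 12.1, so Z = (6.61, 10.1). ∠QZL = 115.5° gives ZL at -7.60° from the x-axis; with |ZL| = 19.5, L = (25.9, 7.56). ∠ZLV = 134.7° gives LV at -52.9° from the x-axis; with |LV| = 10.6, V = (32.3, -0.897). ∠LVD = 74.8° gives VD at -158° from the x-axis; with |VD| = 23.4, D = (10.6, -9.62). ∠VDU = 59.3° gives DU at 81.2° from the x-axis; with |DU| = 20.5, U = (13.8, 10.6). ∠DUH = 113.5° gives UH at 14.7° from the x-axis; with |UH| = 28.5, H = (41.3, 17.9). ∠UHK = 95.0° gives HK at -70.3° from the x-axis; with |HK| = 19.4, K = (47.9, -0.399). Then |QK| = |K − Q| = 47.9.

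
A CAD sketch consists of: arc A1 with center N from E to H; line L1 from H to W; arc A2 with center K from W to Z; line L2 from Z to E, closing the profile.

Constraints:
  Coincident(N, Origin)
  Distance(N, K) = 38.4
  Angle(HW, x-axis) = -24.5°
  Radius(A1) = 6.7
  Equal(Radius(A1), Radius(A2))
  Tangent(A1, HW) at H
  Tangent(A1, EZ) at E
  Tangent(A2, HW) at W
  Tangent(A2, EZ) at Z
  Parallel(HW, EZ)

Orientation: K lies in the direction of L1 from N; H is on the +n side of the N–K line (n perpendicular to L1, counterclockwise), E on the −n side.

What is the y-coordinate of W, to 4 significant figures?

-9.827

The slot axis is L1's direction at -24.5°, so u = (cos -24.5°, sin -24.5°) = (0.9100, -0.4147) and n = (−sin -24.5°, cos -24.5°) = (0.4147, 0.9100). N is at the origin and K lies 38.4 along u from N, so K = 38.4·u = (34.94, -15.92). Tangency of A1 to both parallel lines with radius 6.7 puts H and E at N ± 6.7·n: H = (2.778, 6.097), E = (-2.778, -6.097). Equal radii place W and Z the same way about K: W = K + 6.7·n = (37.72, -9.827), Z = K − 6.7·n = (32.16, -22.02). So W.y = -9.827.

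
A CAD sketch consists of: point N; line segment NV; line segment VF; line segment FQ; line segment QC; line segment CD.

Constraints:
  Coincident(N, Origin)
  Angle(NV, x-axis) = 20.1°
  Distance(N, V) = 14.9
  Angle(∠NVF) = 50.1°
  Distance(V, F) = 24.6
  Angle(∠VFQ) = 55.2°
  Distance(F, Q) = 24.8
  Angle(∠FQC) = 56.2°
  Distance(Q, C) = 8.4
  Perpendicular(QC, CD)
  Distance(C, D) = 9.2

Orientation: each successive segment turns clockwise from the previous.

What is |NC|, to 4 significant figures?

2.444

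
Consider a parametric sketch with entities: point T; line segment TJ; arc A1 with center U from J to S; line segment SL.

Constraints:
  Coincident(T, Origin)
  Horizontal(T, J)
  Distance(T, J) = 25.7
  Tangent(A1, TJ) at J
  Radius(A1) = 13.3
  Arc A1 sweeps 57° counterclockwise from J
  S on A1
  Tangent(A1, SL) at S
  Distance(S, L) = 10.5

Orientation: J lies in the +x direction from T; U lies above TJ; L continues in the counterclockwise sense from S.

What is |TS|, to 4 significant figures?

37.35

T is at the origin; T and J share the same y with |TJ| = 25.7 and J on the +x side, so J = (25.70, 0.000). A1 meets TJ tangentially, so UJ is at right angles to TJ, so U = J + (0, 13.3) = (25.70, 13.30). On A1, J sits at bearing -90° from U; a 57° counterclockwise sweep puts S at bearing -33°, so S = U + 13.3·(cos -33°, sin -33°) = (36.85, 6.056). Then |TS| = |S − T| = 37.35.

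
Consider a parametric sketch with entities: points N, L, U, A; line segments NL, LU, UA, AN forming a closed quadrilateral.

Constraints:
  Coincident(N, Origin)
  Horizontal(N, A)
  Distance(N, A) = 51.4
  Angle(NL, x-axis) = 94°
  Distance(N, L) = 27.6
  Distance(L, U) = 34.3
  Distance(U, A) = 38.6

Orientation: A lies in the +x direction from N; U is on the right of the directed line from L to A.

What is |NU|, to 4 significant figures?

13.38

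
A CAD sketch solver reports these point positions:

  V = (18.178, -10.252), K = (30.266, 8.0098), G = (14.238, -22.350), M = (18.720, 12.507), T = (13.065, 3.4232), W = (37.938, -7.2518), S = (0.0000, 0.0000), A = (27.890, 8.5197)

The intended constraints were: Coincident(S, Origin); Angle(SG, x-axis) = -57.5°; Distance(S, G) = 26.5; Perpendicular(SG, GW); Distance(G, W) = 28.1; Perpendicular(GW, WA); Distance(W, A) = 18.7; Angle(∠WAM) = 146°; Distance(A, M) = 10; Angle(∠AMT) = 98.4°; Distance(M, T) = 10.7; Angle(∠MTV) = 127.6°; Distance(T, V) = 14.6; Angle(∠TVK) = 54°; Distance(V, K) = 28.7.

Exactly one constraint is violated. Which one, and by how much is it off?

Distance(V, K) = 28.7 — off by 6.80.

S = (0.00, 0.00) ✓; SG at -57.50° ✓; |SG| = 26.50 ✓; ∠(SG, GW) = 90.00° ✓; |GW| = 28.10 ✓; ∠(GW, WA) = 90.00° ✓; |WA| = 18.70 ✓; ∠WAM = 146.0° ✓; |AM| = 9.999 ✓; ∠AMT = 98.40° ✓; |MT| = 10.70 ✓; ∠MTV = 127.6° ✓; |TV| = 14.60 ✓; ∠TVK = 54.00° ✓; |VK| = 21.90 ✗.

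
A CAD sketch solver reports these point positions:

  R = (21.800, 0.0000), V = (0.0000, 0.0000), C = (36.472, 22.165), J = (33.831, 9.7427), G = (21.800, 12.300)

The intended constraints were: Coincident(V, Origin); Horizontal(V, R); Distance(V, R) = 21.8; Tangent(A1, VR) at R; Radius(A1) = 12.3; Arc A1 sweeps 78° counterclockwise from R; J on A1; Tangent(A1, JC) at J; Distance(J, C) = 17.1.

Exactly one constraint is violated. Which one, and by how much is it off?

Distance(J, C) = 17.1 — off by 4.40.

V = (0.00, 0.00) ✓; V.y = 0.00, R.y = 0.00 ✓; |VR| = 21.80 ✓; ∠(GR, RV) = 90.00° ✓; |GR| = 12.30 ✓; bearing(G→J) − bearing(G→R) = 78.00° ✓; |GJ| = 12.30 ✓; ∠(GJ, JC) = 90.00° ✓; |JC| = 12.70 ✗.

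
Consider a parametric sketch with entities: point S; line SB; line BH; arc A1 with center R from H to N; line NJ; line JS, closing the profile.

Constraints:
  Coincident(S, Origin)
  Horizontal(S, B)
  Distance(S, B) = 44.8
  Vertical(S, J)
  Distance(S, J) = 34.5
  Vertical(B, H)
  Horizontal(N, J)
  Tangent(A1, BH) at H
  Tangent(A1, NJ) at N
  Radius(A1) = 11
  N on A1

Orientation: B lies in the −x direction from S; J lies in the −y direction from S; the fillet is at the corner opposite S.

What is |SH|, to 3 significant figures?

50.6

The virtual corner opposite S is at (-44.8, -34.5). A1 meets BH tangentially, so RH is at right angles to BH and the tangent condition forces RN to be normal to NJ, with radius 11.0, so the center R sits 11.0 in from both sides at R = (-33.8, -23.5). That places the tangent points at H = (-44.8, -23.5) on BH and N = (-33.8, -34.5) on NJ. Then |SH| = |H − S| = 50.6.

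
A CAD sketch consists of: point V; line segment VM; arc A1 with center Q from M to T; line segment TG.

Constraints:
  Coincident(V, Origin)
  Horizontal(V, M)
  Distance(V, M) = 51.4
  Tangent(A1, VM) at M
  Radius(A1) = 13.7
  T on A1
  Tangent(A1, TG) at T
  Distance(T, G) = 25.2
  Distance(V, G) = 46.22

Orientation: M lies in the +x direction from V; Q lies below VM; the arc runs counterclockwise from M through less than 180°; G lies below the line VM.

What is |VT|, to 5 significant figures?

39.499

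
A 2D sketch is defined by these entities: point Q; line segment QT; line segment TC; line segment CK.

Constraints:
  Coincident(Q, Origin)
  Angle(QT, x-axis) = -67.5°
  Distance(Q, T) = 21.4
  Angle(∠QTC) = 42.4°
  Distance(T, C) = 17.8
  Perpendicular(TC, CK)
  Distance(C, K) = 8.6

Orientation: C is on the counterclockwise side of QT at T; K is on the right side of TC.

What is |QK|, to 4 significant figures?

23.12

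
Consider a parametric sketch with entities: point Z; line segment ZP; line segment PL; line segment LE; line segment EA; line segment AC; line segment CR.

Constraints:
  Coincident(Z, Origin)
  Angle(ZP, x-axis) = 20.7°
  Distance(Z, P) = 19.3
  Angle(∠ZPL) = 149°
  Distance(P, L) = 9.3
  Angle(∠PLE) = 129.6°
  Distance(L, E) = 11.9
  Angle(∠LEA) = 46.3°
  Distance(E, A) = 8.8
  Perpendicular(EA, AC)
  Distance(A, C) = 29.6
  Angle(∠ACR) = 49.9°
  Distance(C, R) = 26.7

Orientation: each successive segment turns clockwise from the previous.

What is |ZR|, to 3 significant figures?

47.5

EA ⟂ AC, so AC runs at 75.6°; with |AC| = 29.6, C = (31.9, 25.6). ∠ACR = 49.9° gives CR at -54.5° from the x-axis; with |CR| = 26.7, R = (47.4, 3.90). Then |ZR| = |R − Z| = 47.5.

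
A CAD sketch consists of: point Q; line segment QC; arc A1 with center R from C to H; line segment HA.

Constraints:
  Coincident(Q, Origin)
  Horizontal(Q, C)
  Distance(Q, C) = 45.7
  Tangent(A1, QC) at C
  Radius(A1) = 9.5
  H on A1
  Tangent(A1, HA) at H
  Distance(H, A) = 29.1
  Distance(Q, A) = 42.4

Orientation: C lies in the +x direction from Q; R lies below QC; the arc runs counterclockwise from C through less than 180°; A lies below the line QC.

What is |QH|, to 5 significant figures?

37.336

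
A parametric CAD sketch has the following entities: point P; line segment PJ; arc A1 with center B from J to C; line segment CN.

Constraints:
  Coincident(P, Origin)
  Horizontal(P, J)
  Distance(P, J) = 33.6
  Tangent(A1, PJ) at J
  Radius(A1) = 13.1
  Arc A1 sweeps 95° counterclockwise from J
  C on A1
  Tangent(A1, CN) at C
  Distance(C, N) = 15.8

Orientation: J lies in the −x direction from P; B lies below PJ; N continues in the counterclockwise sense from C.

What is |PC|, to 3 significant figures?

48.8

The tangent condition forces BJ to be normal to PJ, so B = J + (0, -13.1) = (-33.6, -13.1). On A1, J sits at bearing 90° from B; a 95° counterclockwise sweep puts C at bearing 185°, so C = B + 13.1·(cos 185°, sin 185°) = (-46.7, -14.2). Then |PC| = |C − P| = 48.8.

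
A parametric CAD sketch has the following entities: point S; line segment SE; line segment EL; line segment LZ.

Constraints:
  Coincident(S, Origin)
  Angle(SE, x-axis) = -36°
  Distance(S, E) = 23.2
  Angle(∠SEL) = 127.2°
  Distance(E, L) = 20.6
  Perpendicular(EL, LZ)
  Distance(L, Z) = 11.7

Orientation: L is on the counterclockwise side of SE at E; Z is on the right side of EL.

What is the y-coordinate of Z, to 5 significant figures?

-18.883

S is at the origin; SE runs at -36.0° with length 23.2, so E = 23.2·(cos -36.0°, sin -36.0°) = (18.769, -13.637). ∠SEL = 127.2°, so EL runs at -36.0° + (180° − 127.2°) = 16.800° from the x-axis; with |EL| = 20.6, L = E + 20.6·(cos 16.800°, sin 16.800°) = (38.490, -7.6826). The perpendicularity gives LZ at right angles to EL; with |LZ| = 11.7 on the right of EL, Z = L + 11.7·(0.28903, -0.95732) = (41.872, -18.883). So Z.y = -18.883.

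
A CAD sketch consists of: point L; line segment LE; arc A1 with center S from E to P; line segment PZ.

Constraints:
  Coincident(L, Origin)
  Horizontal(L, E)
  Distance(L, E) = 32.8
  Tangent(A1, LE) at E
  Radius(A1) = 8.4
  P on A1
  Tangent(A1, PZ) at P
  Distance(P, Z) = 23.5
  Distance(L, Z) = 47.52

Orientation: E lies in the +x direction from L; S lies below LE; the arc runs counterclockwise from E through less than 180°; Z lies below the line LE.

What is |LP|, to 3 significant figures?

27.6

L is at the origin; L and E share the same y with |LE| = 32.8 and E on the +x side, so E = (32.8, 0.00). The tangent condition forces SE to be normal to LE, so S = E + (0, -8.4) = (32.8, -8.40). Since SP ⟂ PZ (tangency), |SZ| = √(8.4² + 23.5²) = 25.0 regardless of where P sits on A1. So Z lies on both circle(L, 47.52) and circle(S, 25.0); the below-LE intersection is Z = (33.9, -33.3). P is the foot of the tangent from Z: P = (25.0, -11.6).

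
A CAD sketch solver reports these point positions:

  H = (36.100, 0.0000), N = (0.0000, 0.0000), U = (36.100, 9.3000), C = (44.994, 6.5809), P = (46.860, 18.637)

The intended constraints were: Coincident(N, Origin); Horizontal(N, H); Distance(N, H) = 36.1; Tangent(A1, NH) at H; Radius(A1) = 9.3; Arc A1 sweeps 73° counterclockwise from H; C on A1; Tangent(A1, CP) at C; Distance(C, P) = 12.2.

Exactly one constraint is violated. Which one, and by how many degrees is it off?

Tangent(A1, CP) at C — off by 8.20°.

N = (0.00, 0.00) ✓; N.y = 0.00, H.y = 0.00 ✓; |NH| = 36.10 ✓; ∠(UH, HN) = 90.00° ✓; |UH| = 9.300 ✓; bearing(U→C) − bearing(U→H) = 73.00° ✓; |UC| = 9.300 ✓; ∠(UC, CP) = 81.80° ✗; |CP| = 12.20 ✓.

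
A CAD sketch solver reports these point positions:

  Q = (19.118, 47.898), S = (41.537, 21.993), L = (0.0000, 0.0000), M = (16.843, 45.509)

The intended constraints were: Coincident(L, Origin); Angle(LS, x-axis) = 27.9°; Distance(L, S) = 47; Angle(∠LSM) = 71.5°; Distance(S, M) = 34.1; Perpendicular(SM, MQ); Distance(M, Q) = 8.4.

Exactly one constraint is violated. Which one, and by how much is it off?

Distance(M, Q) = 8.4 — off by 5.10.

L = (0.00, 0.00) ✓; LS at 27.90° ✓; |LS| = 47.00 ✓; ∠LSM = 71.50° ✓; |SM| = 34.10 ✓; ∠(SM, MQ) = 90.00° ✓; |MQ| = 3.299 ✗.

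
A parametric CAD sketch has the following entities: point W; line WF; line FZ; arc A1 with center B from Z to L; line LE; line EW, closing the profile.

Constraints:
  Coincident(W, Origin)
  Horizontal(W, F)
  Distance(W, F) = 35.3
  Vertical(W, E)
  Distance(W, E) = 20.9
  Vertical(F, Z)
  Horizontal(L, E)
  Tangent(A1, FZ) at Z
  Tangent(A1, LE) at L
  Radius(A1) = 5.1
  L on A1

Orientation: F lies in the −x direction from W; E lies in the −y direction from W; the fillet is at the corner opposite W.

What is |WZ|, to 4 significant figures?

38.67

W is at the origin; W and F share the same y with |WF| = 35.3 and F on the −x side, so F = (-35.30, 0.000). W and E share the same x with |WE| = 20.9 and E on the −y side, so E = (0.000, -20.90). The virtual corner opposite W is at (-35.30, -20.90). The tangent condition forces BZ to be normal to FZ and since A1 is tangent to LE there, BL ⟂ LE, with radius 5.1, so the center B sits 5.1 in from both sides at B = (-30.20, -15.80). That places the tangent points at Z = (-35.30, -15.80) on FZ and L = (-30.20, -20.90) on LE. Then |WZ| = |Z − W| = 38.67.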